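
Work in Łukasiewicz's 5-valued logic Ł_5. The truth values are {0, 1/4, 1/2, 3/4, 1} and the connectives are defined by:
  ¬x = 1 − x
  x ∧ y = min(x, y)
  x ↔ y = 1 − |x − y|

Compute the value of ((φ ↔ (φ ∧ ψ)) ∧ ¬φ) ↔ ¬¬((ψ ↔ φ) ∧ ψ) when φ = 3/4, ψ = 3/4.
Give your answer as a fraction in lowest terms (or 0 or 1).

φ ∧ ψ = 3/4 ∧ 3/4 = 3/4
φ ↔ (φ ∧ ψ) = 3/4 ↔ 3/4 = 1
¬φ = ¬3/4 = 1/4
(φ ↔ (φ ∧ ψ)) ∧ ¬φ = 1 ∧ 1/4 = 1/4
ψ ↔ φ = 3/4 ↔ 3/4 = 1
(ψ ↔ φ) ∧ ψ = 1 ∧ 3/4 = 3/4
¬((ψ ↔ φ) ∧ ψ) = ¬3/4 = 1/4
¬¬((ψ ↔ φ) ∧ ψ) = ¬1/4 = 3/4
((φ ↔ (φ ∧ ψ)) ∧ ¬φ) ↔ ¬¬((ψ ↔ φ) ∧ ψ) = 1/4 ↔ 3/4 = 1/2

1/2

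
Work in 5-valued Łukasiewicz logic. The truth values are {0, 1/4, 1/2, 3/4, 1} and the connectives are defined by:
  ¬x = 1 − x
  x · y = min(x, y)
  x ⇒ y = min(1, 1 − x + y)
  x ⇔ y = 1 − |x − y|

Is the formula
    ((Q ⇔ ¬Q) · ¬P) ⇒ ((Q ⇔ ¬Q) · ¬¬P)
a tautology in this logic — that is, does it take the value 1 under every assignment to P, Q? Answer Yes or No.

No

Counterexample: take P = 0, Q = 1/4.
¬Q = ¬1/4 = 3/4
Q ⇔ ¬Q = 1/4 ⇔ 3/4 = 1/2
¬P = ¬0 = 1
(Q ⇔ ¬Q) · ¬P = 1/2 · 1 = 1/2
¬Q = ¬1/4 = 3/4
Q ⇔ ¬Q = 1/4 ⇔ 3/4 = 1/2
¬P = ¬0 = 1
¬¬P = ¬1 = 0
(Q ⇔ ¬Q) · ¬¬P = 1/2 · 0 = 0
((Q ⇔ ¬Q) · ¬P) ⇒ ((Q ⇔ ¬Q) · ¬¬P) = 1/2 ⇒ 0 = 1/2
This gives 1/2 ≠ 1.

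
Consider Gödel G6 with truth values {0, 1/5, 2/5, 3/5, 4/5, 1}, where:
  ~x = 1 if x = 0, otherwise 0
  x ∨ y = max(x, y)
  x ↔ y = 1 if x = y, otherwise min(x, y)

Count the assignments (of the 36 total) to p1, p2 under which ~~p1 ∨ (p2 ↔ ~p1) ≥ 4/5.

32

value 1: 31 assignments (counts)
value 4/5: 1 assignment (counts)
value 3/5: 1 assignment
value 2/5: 1 assignment
value 1/5: 1 assignment
value 0: 1 assignment
So 32 of the 36 assignments meet the threshold.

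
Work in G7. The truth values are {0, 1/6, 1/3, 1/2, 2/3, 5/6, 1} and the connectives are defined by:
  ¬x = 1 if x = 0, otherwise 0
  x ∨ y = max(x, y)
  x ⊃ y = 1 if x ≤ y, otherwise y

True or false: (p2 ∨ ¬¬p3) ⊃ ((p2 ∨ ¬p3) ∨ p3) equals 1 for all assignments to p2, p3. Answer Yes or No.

Counterexample: take p2 = 0, p3 = 1/6.
¬p3 = ¬1/6 = 0
¬¬p3 = ¬0 = 1
p2 ∨ ¬¬p3 = 0 ∨ 1 = 1
¬p3 = ¬1/6 = 0
p2 ∨ ¬p3 = 0 ∨ 0 = 0
(p2 ∨ ¬p3) ∨ p3 = 0 ∨ 1/6 = 1/6
(p2 ∨ ¬¬p3) ⊃ ((p2 ∨ ¬p3) ∨ p3) = 1 ⊃ 1/6 = 1/6
This gives 1/6 ≠ 1.

No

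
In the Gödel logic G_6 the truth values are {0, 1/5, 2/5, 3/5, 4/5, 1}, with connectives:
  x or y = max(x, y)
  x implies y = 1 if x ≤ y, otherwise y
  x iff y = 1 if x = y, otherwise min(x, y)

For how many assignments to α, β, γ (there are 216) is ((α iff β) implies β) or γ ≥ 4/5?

200

value 1: 191 assignments (counts)
value 4/5: 9 assignments (counts)
value 3/5: 7 assignments
value 2/5: 5 assignments
value 1/5: 3 assignments
value 0: 1 assignment
So 200 of the 216 assignments meet the threshold.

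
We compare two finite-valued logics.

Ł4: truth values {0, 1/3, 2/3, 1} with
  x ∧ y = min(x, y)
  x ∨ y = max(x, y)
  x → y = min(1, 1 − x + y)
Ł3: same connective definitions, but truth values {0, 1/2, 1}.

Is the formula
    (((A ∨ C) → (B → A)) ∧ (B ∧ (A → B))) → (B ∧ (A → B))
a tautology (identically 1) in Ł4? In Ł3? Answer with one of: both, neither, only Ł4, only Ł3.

both

In Ł4: every assignment gives 1 — tautology.
In Ł3: every assignment gives 1 — tautology.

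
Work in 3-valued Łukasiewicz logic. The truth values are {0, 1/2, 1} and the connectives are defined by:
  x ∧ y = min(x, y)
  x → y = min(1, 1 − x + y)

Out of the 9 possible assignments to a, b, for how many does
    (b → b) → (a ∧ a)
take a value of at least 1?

3

a = 0, b = 0 ↦ 0  <
a = 0, b = 1/2 ↦ 0  <
a = 0, b = 1 ↦ 0  <
a = 1/2, b = 0 ↦ 1/2  <
a = 1/2, b = 1/2 ↦ 1/2  <
a = 1/2, b = 1 ↦ 1/2  <
a = 1, b = 0 ↦ 1  ≥
a = 1, b = 1/2 ↦ 1  ≥
a = 1, b = 1 ↦ 1  ≥
So 3 of the 9 assignments meet the threshold.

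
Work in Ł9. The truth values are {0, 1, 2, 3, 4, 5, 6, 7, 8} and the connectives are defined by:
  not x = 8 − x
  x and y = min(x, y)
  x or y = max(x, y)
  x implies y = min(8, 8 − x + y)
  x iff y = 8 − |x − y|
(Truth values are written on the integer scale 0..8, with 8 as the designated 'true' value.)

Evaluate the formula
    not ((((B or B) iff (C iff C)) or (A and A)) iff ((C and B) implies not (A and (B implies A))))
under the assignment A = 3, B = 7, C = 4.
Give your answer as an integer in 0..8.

1

B or B = 7 or 7 = 7
C iff C = 4 iff 4 = 8
(B or B) iff (C iff C) = 7 iff 8 = 7
A and A = 3 and 3 = 3
((B or B) iff (C iff C)) or (A and A) = 7 or 3 = 7
C and B = 4 and 7 = 4
B implies A = 7 implies 3 = 4
A and (B implies A) = 3 and 4 = 3
not (A and (B implies A)) = not 3 = 5
(C and B) implies not (A and (B implies A)) = 4 implies 5 = 8
(((B or B) iff (C iff C)) or (A and A)) iff ((C and B) implies not (A and (B implies A))) = 7 iff 8 = 7
not ((((B or B) iff (C iff C)) or (A and A)) iff ((C and B) implies not (A and (B implies A)))) = not 7 = 1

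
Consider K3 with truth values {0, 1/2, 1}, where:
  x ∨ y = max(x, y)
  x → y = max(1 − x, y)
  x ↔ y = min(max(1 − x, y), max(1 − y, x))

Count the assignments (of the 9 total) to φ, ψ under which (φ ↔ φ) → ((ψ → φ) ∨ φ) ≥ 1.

φ = 0, ψ = 0 ↦ 1  ≥
φ = 0, ψ = 1/2 ↦ 1/2  <
φ = 0, ψ = 1 ↦ 0  <
φ = 1/2, ψ = 0 ↦ 1  ≥
φ = 1/2, ψ = 1/2 ↦ 1/2  <
φ = 1/2, ψ = 1 ↦ 1/2  <
φ = 1, ψ = 0 ↦ 1  ≥
φ = 1, ψ = 1/2 ↦ 1  ≥
φ = 1, ψ = 1 ↦ 1  ≥
So 5 of the 9 assignments meet the threshold.

5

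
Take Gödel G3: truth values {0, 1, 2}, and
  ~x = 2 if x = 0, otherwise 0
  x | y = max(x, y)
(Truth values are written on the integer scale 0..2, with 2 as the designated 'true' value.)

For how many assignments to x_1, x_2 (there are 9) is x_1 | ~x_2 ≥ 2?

x_1 = 0, x_2 = 0 ↦ 2  ≥
x_1 = 0, x_2 = 1 ↦ 0  <
x_1 = 0, x_2 = 2 ↦ 0  <
x_1 = 1, x_2 = 0 ↦ 2  ≥
x_1 = 1, x_2 = 1 ↦ 1  <
x_1 = 1, x_2 = 2 ↦ 1  <
x_1 = 2, x_2 = 0 ↦ 2  ≥
x_1 = 2, x_2 = 1 ↦ 2  ≥
x_1 = 2, x_2 = 2 ↦ 2  ≥
So 5 of the 9 assignments meet the threshold.

5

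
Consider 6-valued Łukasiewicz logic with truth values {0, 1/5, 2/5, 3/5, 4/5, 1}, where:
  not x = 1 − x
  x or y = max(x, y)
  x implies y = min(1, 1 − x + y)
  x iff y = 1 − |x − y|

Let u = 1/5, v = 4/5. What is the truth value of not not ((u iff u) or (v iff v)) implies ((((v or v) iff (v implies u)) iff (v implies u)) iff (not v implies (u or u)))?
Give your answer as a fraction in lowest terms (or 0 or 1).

4/5

u iff u = 1/5 iff 1/5 = 1
v iff v = 4/5 iff 4/5 = 1
(u iff u) or (v iff v) = 1 or 1 = 1
not ((u iff u) or (v iff v)) = not 1 = 0
not not ((u iff u) or (v iff v)) = not 0 = 1
v or v = 4/5 or 4/5 = 4/5
v implies u = 4/5 implies 1/5 = 2/5
(v or v) iff (v implies u) = 4/5 iff 2/5 = 3/5
v implies u = 4/5 implies 1/5 = 2/5
((v or v) iff (v implies u)) iff (v implies u) = 3/5 iff 2/5 = 4/5
not v = not 4/5 = 1/5
u or u = 1/5 or 1/5 = 1/5
not v implies (u or u) = 1/5 implies 1/5 = 1
(((v or v) iff (v implies u)) iff (v implies u)) iff (not v implies (u or u)) = 4/5 iff 1 = 4/5
not not ((u iff u) or (v iff v)) implies ((((v or v) iff (v implies u)) iff (v implies u)) iff (not v implies (u or u))) = 1 implies 4/5 = 4/5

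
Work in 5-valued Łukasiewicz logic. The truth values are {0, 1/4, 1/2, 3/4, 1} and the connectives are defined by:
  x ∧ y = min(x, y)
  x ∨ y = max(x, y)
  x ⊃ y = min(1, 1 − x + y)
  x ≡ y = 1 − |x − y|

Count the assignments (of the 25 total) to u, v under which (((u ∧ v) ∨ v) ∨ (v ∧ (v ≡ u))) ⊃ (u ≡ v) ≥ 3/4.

value 1: 19 assignments (counts)
value 3/4: 2 assignments (counts)
value 1/2: 2 assignments
value 1/4: 1 assignment
value 0: 1 assignment
So 21 of the 25 assignments meet the threshold.

21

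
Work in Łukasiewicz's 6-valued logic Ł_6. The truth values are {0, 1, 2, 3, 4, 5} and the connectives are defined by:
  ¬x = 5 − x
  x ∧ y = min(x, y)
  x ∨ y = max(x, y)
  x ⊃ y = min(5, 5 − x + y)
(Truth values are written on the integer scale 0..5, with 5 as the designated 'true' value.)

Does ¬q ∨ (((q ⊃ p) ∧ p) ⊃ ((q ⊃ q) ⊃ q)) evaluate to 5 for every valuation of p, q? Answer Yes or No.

Counterexample: take p = 2, q = 1.
¬q = ¬1 = 4
q ⊃ p = 1 ⊃ 2 = 5
(q ⊃ p) ∧ p = 5 ∧ 2 = 2
q ⊃ q = 1 ⊃ 1 = 5
(q ⊃ q) ⊃ q = 5 ⊃ 1 = 1
((q ⊃ p) ∧ p) ⊃ ((q ⊃ q) ⊃ q) = 2 ⊃ 1 = 4
¬q ∨ (((q ⊃ p) ∧ p) ⊃ ((q ⊃ q) ⊃ q)) = 4 ∨ 4 = 4
This gives 4 ≠ 5.

No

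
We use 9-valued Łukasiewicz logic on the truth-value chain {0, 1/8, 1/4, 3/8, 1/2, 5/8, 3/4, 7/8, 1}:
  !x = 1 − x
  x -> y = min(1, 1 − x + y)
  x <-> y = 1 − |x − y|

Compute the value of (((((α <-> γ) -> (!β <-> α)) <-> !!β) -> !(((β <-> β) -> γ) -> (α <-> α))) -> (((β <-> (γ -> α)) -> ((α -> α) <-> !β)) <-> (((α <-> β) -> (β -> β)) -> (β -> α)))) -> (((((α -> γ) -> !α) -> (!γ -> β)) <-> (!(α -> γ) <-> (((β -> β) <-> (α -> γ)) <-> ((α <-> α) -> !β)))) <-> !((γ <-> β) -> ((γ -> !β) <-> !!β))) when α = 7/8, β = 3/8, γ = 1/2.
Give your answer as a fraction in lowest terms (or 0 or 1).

7/8

α <-> γ = 7/8 <-> 1/2 = 5/8
!β = !3/8 = 5/8
!β <-> α = 5/8 <-> 7/8 = 3/4
(α <-> γ) -> (!β <-> α) = 5/8 -> 3/4 = 1
!β = !3/8 = 5/8
!!β = !5/8 = 3/8
((α <-> γ) -> (!β <-> α)) <-> !!β = 1 <-> 3/8 = 3/8
β <-> β = 3/8 <-> 3/8 = 1
(β <-> β) -> γ = 1 -> 1/2 = 1/2
α <-> α = 7/8 <-> 7/8 = 1
((β <-> β) -> γ) -> (α <-> α) = 1/2 -> 1 = 1
!(((β <-> β) -> γ) -> (α <-> α)) = !1 = 0
(((α <-> γ) -> (!β <-> α)) <-> !!β) -> !(((β <-> β) -> γ) -> (α <-> α)) = 3/8 -> 0 = 5/8
γ -> α = 1/2 -> 7/8 = 1
β <-> (γ -> α) = 3/8 <-> 1 = 3/8
α -> α = 7/8 -> 7/8 = 1
!β = !3/8 = 5/8
(α -> α) <-> !β = 1 <-> 5/8 = 5/8
(β <-> (γ -> α)) -> ((α -> α) <-> !β) = 3/8 -> 5/8 = 1
α <-> β = 7/8 <-> 3/8 = 1/2
β -> β = 3/8 -> 3/8 = 1
(α <-> β) -> (β -> β) = 1/2 -> 1 = 1
β -> α = 3/8 -> 7/8 = 1
((α <-> β) -> (β -> β)) -> (β -> α) = 1 -> 1 = 1
((β <-> (γ -> α)) -> ((α -> α) <-> !β)) <-> (((α <-> β) -> (β -> β)) -> (β -> α)) = 1 <-> 1 = 1
((((α <-> γ) -> (!β <-> α)) <-> !!β) -> !(((β <-> β) -> γ) -> (α <-> α))) -> (((β <-> (γ -> α)) -> ((α -> α) <-> !β)) <-> (((α <-> β) -> (β -> β)) -> (β -> α))) = 5/8 -> 1 = 1
α -> γ = 7/8 -> 1/2 = 5/8
!α = !7/8 = 1/8
(α -> γ) -> !α = 5/8 -> 1/8 = 1/2
!γ = !1/2 = 1/2
!γ -> β = 1/2 -> 3/8 = 7/8
((α -> γ) -> !α) -> (!γ -> β) = 1/2 -> 7/8 = 1
α -> γ = 7/8 -> 1/2 = 5/8
!(α -> γ) = !5/8 = 3/8
β -> β = 3/8 -> 3/8 = 1
α -> γ = 7/8 -> 1/2 = 5/8
(β -> β) <-> (α -> γ) = 1 <-> 5/8 = 5/8
α <-> α = 7/8 <-> 7/8 = 1
!β = !3/8 = 5/8
(α <-> α) -> !β = 1 -> 5/8 = 5/8
((β -> β) <-> (α -> γ)) <-> ((α <-> α) -> !β) = 5/8 <-> 5/8 = 1
!(α -> γ) <-> (((β -> β) <-> (α -> γ)) <-> ((α <-> α) -> !β)) = 3/8 <-> 1 = 3/8
(((α -> γ) -> !α) -> (!γ -> β)) <-> (!(α -> γ) <-> (((β -> β) <-> (α -> γ)) <-> ((α <-> α) -> !β))) = 1 <-> 3/8 = 3/8
γ <-> β = 1/2 <-> 3/8 = 7/8
!β = !3/8 = 5/8
γ -> !β = 1/2 -> 5/8 = 1
!β = !3/8 = 5/8
!!β = !5/8 = 3/8
(γ -> !β) <-> !!β = 1 <-> 3/8 = 3/8
(γ <-> β) -> ((γ -> !β) <-> !!β) = 7/8 -> 3/8 = 1/2
!((γ <-> β) -> ((γ -> !β) <-> !!β)) = !1/2 = 1/2
((((α -> γ) -> !α) -> (!γ -> β)) <-> (!(α -> γ) <-> (((β -> β) <-> (α -> γ)) <-> ((α <-> α) -> !β)))) <-> !((γ <-> β) -> ((γ -> !β) <-> !!β)) = 3/8 <-> 1/2 = 7/8
(((((α <-> γ) -> (!β <-> α)) <-> !!β) -> !(((β <-> β) -> γ) -> (α <-> α))) -> (((β <-> (γ -> α)) -> ((α -> α) <-> !β)) <-> (((α <-> β) -> (β -> β)) -> (β -> α)))) -> (((((α -> γ) -> !α) -> (!γ -> β)) <-> (!(α -> γ) <-> (((β -> β) <-> (α -> γ)) <-> ((α <-> α) -> !β)))) <-> !((γ <-> β) -> ((γ -> !β) <-> !!β))) = 1 -> 7/8 = 7/8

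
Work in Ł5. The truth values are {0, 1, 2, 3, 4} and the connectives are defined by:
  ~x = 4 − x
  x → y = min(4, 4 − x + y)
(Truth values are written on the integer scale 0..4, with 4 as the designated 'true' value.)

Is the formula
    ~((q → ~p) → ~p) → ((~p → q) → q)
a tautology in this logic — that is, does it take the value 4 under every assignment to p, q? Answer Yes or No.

No

Counterexample: take p = 3, q = 0.
~p = ~3 = 1
q → ~p = 0 → 1 = 4
(q → ~p) → ~p = 4 → 1 = 1
~((q → ~p) → ~p) = ~1 = 3
~p → q = 1 → 0 = 3
(~p → q) → q = 3 → 0 = 1
~((q → ~p) → ~p) → ((~p → q) → q) = 3 → 1 = 2
This gives 2 ≠ 4.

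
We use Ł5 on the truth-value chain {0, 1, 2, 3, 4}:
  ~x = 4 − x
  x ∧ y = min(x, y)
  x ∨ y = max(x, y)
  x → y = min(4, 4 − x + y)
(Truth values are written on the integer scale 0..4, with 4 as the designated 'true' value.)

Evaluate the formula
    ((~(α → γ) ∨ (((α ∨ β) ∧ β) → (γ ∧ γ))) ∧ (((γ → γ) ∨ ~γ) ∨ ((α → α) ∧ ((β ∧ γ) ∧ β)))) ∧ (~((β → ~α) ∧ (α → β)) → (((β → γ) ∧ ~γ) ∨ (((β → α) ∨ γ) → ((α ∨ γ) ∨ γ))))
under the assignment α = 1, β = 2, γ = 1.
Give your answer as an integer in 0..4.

α → γ = 1 → 1 = 4
~(α → γ) = ~4 = 0
α ∨ β = 1 ∨ 2 = 2
(α ∨ β) ∧ β = 2 ∧ 2 = 2
γ ∧ γ = 1 ∧ 1 = 1
((α ∨ β) ∧ β) → (γ ∧ γ) = 2 → 1 = 3
~(α → γ) ∨ (((α ∨ β) ∧ β) → (γ ∧ γ)) = 0 ∨ 3 = 3
γ → γ = 1 → 1 = 4
~γ = ~1 = 3
(γ → γ) ∨ ~γ = 4 ∨ 3 = 4
α → α = 1 → 1 = 4
β ∧ γ = 2 ∧ 1 = 1
(β ∧ γ) ∧ β = 1 ∧ 2 = 1
(α → α) ∧ ((β ∧ γ) ∧ β) = 4 ∧ 1 = 1
((γ → γ) ∨ ~γ) ∨ ((α → α) ∧ ((β ∧ γ) ∧ β)) = 4 ∨ 1 = 4
(~(α → γ) ∨ (((α ∨ β) ∧ β) → (γ ∧ γ))) ∧ (((γ → γ) ∨ ~γ) ∨ ((α → α) ∧ ((β ∧ γ) ∧ β))) = 3 ∧ 4 = 3
~α = ~1 = 3
β → ~α = 2 → 3 = 4
α → β = 1 → 2 = 4
(β → ~α) ∧ (α → β) = 4 ∧ 4 = 4
~((β → ~α) ∧ (α → β)) = ~4 = 0
β → γ = 2 → 1 = 3
~γ = ~1 = 3
(β → γ) ∧ ~γ = 3 ∧ 3 = 3
β → α = 2 → 1 = 3
(β → α) ∨ γ = 3 ∨ 1 = 3
α ∨ γ = 1 ∨ 1 = 1
(α ∨ γ) ∨ γ = 1 ∨ 1 = 1
((β → α) ∨ γ) → ((α ∨ γ) ∨ γ) = 3 → 1 = 2
((β → γ) ∧ ~γ) ∨ (((β → α) ∨ γ) → ((α ∨ γ) ∨ γ)) = 3 ∨ 2 = 3
~((β → ~α) ∧ (α → β)) → (((β → γ) ∧ ~γ) ∨ (((β → α) ∨ γ) → ((α ∨ γ) ∨ γ))) = 0 → 3 = 4
((~(α → γ) ∨ (((α ∨ β) ∧ β) → (γ ∧ γ))) ∧ (((γ → γ) ∨ ~γ) ∨ ((α → α) ∧ ((β ∧ γ) ∧ β)))) ∧ (~((β → ~α) ∧ (α → β)) → (((β → γ) ∧ ~γ) ∨ (((β → α) ∨ γ) → ((α ∨ γ) ∨ γ)))) = 3 ∧ 4 = 3

3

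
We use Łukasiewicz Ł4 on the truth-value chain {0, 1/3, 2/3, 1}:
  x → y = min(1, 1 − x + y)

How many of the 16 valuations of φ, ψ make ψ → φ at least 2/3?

13

φ = 0, ψ = 0 ↦ 1  ≥
φ = 0, ψ = 1/3 ↦ 2/3  ≥
φ = 0, ψ = 2/3 ↦ 1/3  <
φ = 0, ψ = 1 ↦ 0  <
φ = 1/3, ψ = 0 ↦ 1  ≥
φ = 1/3, ψ = 1/3 ↦ 1  ≥
φ = 1/3, ψ = 2/3 ↦ 2/3  ≥
φ = 1/3, ψ = 1 ↦ 1/3  <
φ = 2/3, ψ = 0 ↦ 1  ≥
φ = 2/3, ψ = 1/3 ↦ 1  ≥
φ = 2/3, ψ = 2/3 ↦ 1  ≥
φ = 2/3, ψ = 1 ↦ 2/3  ≥
φ = 1, ψ = 0 ↦ 1  ≥
φ = 1, ψ = 1/3 ↦ 1  ≥
φ = 1, ψ = 2/3 ↦ 1  ≥
φ = 1, ψ = 1 ↦ 1  ≥
So 13 of the 16 assignments meet the threshold.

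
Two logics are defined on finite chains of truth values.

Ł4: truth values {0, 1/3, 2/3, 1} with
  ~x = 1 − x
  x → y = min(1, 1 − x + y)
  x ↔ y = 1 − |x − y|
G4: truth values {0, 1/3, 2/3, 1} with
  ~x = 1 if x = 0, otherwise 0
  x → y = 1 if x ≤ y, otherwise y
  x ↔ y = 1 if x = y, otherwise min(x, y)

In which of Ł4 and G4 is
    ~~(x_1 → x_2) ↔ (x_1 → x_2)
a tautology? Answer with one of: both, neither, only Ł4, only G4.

only Ł4

In Ł4: every assignment gives 1 — tautology.
In G4: at x_1 = 2/3, x_2 = 1/3 the value is 1/3 — not a tautology.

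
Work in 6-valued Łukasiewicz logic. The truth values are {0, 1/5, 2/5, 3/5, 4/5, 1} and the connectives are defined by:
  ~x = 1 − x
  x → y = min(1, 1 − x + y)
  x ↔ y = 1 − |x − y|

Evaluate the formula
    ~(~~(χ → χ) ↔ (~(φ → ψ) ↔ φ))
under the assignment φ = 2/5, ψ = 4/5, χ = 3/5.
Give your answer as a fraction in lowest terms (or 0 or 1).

χ → χ = 3/5 → 3/5 = 1
~(χ → χ) = ~1 = 0
~~(χ → χ) = ~0 = 1
φ → ψ = 2/5 → 4/5 = 1
~(φ → ψ) = ~1 = 0
~(φ → ψ) ↔ φ = 0 ↔ 2/5 = 3/5
~~(χ → χ) ↔ (~(φ → ψ) ↔ φ) = 1 ↔ 3/5 = 3/5
~(~~(χ → χ) ↔ (~(φ → ψ) ↔ φ)) = ~3/5 = 2/5

2/5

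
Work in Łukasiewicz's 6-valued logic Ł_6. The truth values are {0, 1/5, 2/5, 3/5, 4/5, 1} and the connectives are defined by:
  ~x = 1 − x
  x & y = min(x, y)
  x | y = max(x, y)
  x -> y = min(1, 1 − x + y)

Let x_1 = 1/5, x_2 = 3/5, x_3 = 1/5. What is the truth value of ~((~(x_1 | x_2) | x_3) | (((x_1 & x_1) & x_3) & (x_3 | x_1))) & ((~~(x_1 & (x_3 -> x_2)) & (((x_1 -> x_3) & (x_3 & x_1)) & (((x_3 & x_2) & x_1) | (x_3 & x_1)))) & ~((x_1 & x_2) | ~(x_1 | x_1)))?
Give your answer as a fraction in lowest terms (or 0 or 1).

x_1 | x_2 = 1/5 | 3/5 = 3/5
~(x_1 | x_2) = ~3/5 = 2/5
~(x_1 | x_2) | x_3 = 2/5 | 1/5 = 2/5
x_1 & x_1 = 1/5 & 1/5 = 1/5
(x_1 & x_1) & x_3 = 1/5 & 1/5 = 1/5
x_3 | x_1 = 1/5 | 1/5 = 1/5
((x_1 & x_1) & x_3) & (x_3 | x_1) = 1/5 & 1/5 = 1/5
(~(x_1 | x_2) | x_3) | (((x_1 & x_1) & x_3) & (x_3 | x_1)) = 2/5 | 1/5 = 2/5
~((~(x_1 | x_2) | x_3) | (((x_1 & x_1) & x_3) & (x_3 | x_1))) = ~2/5 = 3/5
x_3 -> x_2 = 1/5 -> 3/5 = 1
x_1 & (x_3 -> x_2) = 1/5 & 1 = 1/5
~(x_1 & (x_3 -> x_2)) = ~1/5 = 4/5
~~(x_1 & (x_3 -> x_2)) = ~4/5 = 1/5
x_1 -> x_3 = 1/5 -> 1/5 = 1
x_3 & x_1 = 1/5 & 1/5 = 1/5
(x_1 -> x_3) & (x_3 & x_1) = 1 & 1/5 = 1/5
x_3 & x_2 = 1/5 & 3/5 = 1/5
(x_3 & x_2) & x_1 = 1/5 & 1/5 = 1/5
x_3 & x_1 = 1/5 & 1/5 = 1/5
((x_3 & x_2) & x_1) | (x_3 & x_1) = 1/5 | 1/5 = 1/5
((x_1 -> x_3) & (x_3 & x_1)) & (((x_3 & x_2) & x_1) | (x_3 & x_1)) = 1/5 & 1/5 = 1/5
~~(x_1 & (x_3 -> x_2)) & (((x_1 -> x_3) & (x_3 & x_1)) & (((x_3 & x_2) & x_1) | (x_3 & x_1))) = 1/5 & 1/5 = 1/5
x_1 & x_2 = 1/5 & 3/5 = 1/5
x_1 | x_1 = 1/5 | 1/5 = 1/5
~(x_1 | x_1) = ~1/5 = 4/5
(x_1 & x_2) | ~(x_1 | x_1) = 1/5 | 4/5 = 4/5
~((x_1 & x_2) | ~(x_1 | x_1)) = ~4/5 = 1/5
(~~(x_1 & (x_3 -> x_2)) & (((x_1 -> x_3) & (x_3 & x_1)) & (((x_3 & x_2) & x_1) | (x_3 & x_1)))) & ~((x_1 & x_2) | ~(x_1 | x_1)) = 1/5 & 1/5 = 1/5
~((~(x_1 | x_2) | x_3) | (((x_1 & x_1) & x_3) & (x_3 | x_1))) & ((~~(x_1 & (x_3 -> x_2)) & (((x_1 -> x_3) & (x_3 & x_1)) & (((x_3 & x_2) & x_1) | (x_3 & x_1)))) & ~((x_1 & x_2) | ~(x_1 | x_1))) = 3/5 & 1/5 = 1/5

1/5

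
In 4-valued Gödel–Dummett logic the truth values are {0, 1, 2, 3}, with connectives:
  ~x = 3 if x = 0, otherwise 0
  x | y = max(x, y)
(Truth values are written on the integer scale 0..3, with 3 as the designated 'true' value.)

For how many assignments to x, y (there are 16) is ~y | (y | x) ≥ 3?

10

x = 0, y = 0 ↦ 3  ≥
x = 0, y = 1 ↦ 1  <
x = 0, y = 2 ↦ 2  <
x = 0, y = 3 ↦ 3  ≥
x = 1, y = 0 ↦ 3  ≥
x = 1, y = 1 ↦ 1  <
x = 1, y = 2 ↦ 2  <
x = 1, y = 3 ↦ 3  ≥
x = 2, y = 0 ↦ 3  ≥
x = 2, y = 1 ↦ 2  <
x = 2, y = 2 ↦ 2  <
x = 2, y = 3 ↦ 3  ≥
x = 3, y = 0 ↦ 3  ≥
x = 3, y = 1 ↦ 3  ≥
x = 3, y = 2 ↦ 3  ≥
x = 3, y = 3 ↦ 3  ≥
So 10 of the 16 assignments meet the threshold.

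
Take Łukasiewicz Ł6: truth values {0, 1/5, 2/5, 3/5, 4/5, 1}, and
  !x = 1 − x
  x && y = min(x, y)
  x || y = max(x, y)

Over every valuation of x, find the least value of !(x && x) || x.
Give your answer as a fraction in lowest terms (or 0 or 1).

3/5

Take x = 2/5:
x && x = 2/5 && 2/5 = 2/5
!(x && x) = !2/5 = 3/5
!(x && x) || x = 3/5 || 2/5 = 3/5
No assignment yields a value below 3/5, so this is the minimum.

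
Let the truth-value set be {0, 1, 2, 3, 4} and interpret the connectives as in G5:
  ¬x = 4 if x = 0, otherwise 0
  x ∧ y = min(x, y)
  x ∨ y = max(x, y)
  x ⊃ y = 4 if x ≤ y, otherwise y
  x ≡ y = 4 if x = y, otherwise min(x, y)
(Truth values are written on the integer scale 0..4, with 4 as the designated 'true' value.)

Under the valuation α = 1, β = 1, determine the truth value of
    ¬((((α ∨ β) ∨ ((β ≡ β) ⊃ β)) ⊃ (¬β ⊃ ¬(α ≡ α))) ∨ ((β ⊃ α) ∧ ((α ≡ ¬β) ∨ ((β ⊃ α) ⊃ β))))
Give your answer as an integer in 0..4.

α ∨ β = 1 ∨ 1 = 1
β ≡ β = 1 ≡ 1 = 4
(β ≡ β) ⊃ β = 4 ⊃ 1 = 1
(α ∨ β) ∨ ((β ≡ β) ⊃ β) = 1 ∨ 1 = 1
¬β = ¬1 = 0
α ≡ α = 1 ≡ 1 = 4
¬(α ≡ α) = ¬4 = 0
¬β ⊃ ¬(α ≡ α) = 0 ⊃ 0 = 4
((α ∨ β) ∨ ((β ≡ β) ⊃ β)) ⊃ (¬β ⊃ ¬(α ≡ α)) = 1 ⊃ 4 = 4
β ⊃ α = 1 ⊃ 1 = 4
¬β = ¬1 = 0
α ≡ ¬β = 1 ≡ 0 = 0
β ⊃ α = 1 ⊃ 1 = 4
(β ⊃ α) ⊃ β = 4 ⊃ 1 = 1
(α ≡ ¬β) ∨ ((β ⊃ α) ⊃ β) = 0 ∨ 1 = 1
(β ⊃ α) ∧ ((α ≡ ¬β) ∨ ((β ⊃ α) ⊃ β)) = 4 ∧ 1 = 1
(((α ∨ β) ∨ ((β ≡ β) ⊃ β)) ⊃ (¬β ⊃ ¬(α ≡ α))) ∨ ((β ⊃ α) ∧ ((α ≡ ¬β) ∨ ((β ⊃ α) ⊃ β))) = 4 ∨ 1 = 4
¬((((α ∨ β) ∨ ((β ≡ β) ⊃ β)) ⊃ (¬β ⊃ ¬(α ≡ α))) ∨ ((β ⊃ α) ∧ ((α ≡ ¬β) ∨ ((β ⊃ α) ⊃ β)))) = ¬4 = 0

0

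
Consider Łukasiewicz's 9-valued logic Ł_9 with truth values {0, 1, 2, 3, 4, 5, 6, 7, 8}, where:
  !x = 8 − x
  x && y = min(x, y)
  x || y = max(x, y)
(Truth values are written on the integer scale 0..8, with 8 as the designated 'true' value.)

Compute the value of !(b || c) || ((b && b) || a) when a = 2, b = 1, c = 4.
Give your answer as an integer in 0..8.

4

b || c = 1 || 4 = 4
!(b || c) = !4 = 4
b && b = 1 && 1 = 1
(b && b) || a = 1 || 2 = 2
!(b || c) || ((b && b) || a) = 4 || 2 = 4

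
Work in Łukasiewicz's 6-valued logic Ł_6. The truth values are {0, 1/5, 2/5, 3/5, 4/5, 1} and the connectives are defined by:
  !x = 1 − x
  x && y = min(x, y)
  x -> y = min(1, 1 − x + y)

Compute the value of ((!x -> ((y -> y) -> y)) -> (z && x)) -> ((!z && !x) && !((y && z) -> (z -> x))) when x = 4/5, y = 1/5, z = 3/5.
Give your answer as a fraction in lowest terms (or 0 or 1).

2/5

!x = !4/5 = 1/5
y -> y = 1/5 -> 1/5 = 1
(y -> y) -> y = 1 -> 1/5 = 1/5
!x -> ((y -> y) -> y) = 1/5 -> 1/5 = 1
z && x = 3/5 && 4/5 = 3/5
(!x -> ((y -> y) -> y)) -> (z && x) = 1 -> 3/5 = 3/5
!z = !3/5 = 2/5
!x = !4/5 = 1/5
!z && !x = 2/5 && 1/5 = 1/5
y && z = 1/5 && 3/5 = 1/5
z -> x = 3/5 -> 4/5 = 1
(y && z) -> (z -> x) = 1/5 -> 1 = 1
!((y && z) -> (z -> x)) = !1 = 0
(!z && !x) && !((y && z) -> (z -> x)) = 1/5 && 0 = 0
((!x -> ((y -> y) -> y)) -> (z && x)) -> ((!z && !x) && !((y && z) -> (z -> x))) = 3/5 -> 0 = 2/5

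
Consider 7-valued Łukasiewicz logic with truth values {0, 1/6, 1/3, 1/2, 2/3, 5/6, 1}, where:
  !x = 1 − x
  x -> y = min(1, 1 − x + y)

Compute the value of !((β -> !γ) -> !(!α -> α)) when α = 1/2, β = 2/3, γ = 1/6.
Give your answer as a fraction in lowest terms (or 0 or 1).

!γ = !1/6 = 5/6
β -> !γ = 2/3 -> 5/6 = 1
!α = !1/2 = 1/2
!α -> α = 1/2 -> 1/2 = 1
!(!α -> α) = !1 = 0
(β -> !γ) -> !(!α -> α) = 1 -> 0 = 0
!((β -> !γ) -> !(!α -> α)) = !0 = 1

1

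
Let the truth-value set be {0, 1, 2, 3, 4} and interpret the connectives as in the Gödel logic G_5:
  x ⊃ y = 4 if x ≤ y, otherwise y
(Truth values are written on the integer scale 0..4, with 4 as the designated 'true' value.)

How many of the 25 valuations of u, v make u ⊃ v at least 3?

value 4: 15 assignments (counts)
value 3: 1 assignment (counts)
value 2: 2 assignments
value 1: 3 assignments
value 0: 4 assignments
So 16 of the 25 assignments meet the threshold.

16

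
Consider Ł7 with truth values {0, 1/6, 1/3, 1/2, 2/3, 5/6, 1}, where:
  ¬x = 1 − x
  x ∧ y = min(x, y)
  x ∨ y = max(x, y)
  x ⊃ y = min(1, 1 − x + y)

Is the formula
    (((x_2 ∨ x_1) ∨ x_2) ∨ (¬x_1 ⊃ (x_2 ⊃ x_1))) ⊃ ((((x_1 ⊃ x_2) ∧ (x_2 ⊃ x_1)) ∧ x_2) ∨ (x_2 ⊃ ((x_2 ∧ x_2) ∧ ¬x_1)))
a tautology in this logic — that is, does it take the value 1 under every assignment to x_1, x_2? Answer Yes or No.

Counterexample: take x_1 = 1/6, x_2 = 1.
x_2 ∨ x_1 = 1 ∨ 1/6 = 1
(x_2 ∨ x_1) ∨ x_2 = 1 ∨ 1 = 1
¬x_1 = ¬1/6 = 5/6
x_2 ⊃ x_1 = 1 ⊃ 1/6 = 1/6
¬x_1 ⊃ (x_2 ⊃ x_1) = 5/6 ⊃ 1/6 = 1/3
((x_2 ∨ x_1) ∨ x_2) ∨ (¬x_1 ⊃ (x_2 ⊃ x_1)) = 1 ∨ 1/3 = 1
x_1 ⊃ x_2 = 1/6 ⊃ 1 = 1
x_2 ⊃ x_1 = 1 ⊃ 1/6 = 1/6
(x_1 ⊃ x_2) ∧ (x_2 ⊃ x_1) = 1 ∧ 1/6 = 1/6
((x_1 ⊃ x_2) ∧ (x_2 ⊃ x_1)) ∧ x_2 = 1/6 ∧ 1 = 1/6
x_2 ∧ x_2 = 1 ∧ 1 = 1
¬x_1 = ¬1/6 = 5/6
(x_2 ∧ x_2) ∧ ¬x_1 = 1 ∧ 5/6 = 5/6
x_2 ⊃ ((x_2 ∧ x_2) ∧ ¬x_1) = 1 ⊃ 5/6 = 5/6
(((x_1 ⊃ x_2) ∧ (x_2 ⊃ x_1)) ∧ x_2) ∨ (x_2 ⊃ ((x_2 ∧ x_2) ∧ ¬x_1)) = 1/6 ∨ 5/6 = 5/6
(((x_2 ∨ x_1) ∨ x_2) ∨ (¬x_1 ⊃ (x_2 ⊃ x_1))) ⊃ ((((x_1 ⊃ x_2) ∧ (x_2 ⊃ x_1)) ∧ x_2) ∨ (x_2 ⊃ ((x_2 ∧ x_2) ∧ ¬x_1))) = 1 ⊃ 5/6 = 5/6
This gives 5/6 ≠ 1.

No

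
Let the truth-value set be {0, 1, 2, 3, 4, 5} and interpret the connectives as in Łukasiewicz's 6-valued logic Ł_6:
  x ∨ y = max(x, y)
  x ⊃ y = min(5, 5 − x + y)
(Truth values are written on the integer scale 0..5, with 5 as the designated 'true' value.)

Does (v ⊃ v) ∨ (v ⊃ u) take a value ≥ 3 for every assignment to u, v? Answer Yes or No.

Yes

At u = 3, v = 2, for instance:
v ⊃ v = 2 ⊃ 2 = 5
v ⊃ u = 2 ⊃ 3 = 5
(v ⊃ v) ∨ (v ⊃ u) = 5 ∨ 5 = 5
and checking the remaining 35 assignments likewise gives ≥ 3 in every case.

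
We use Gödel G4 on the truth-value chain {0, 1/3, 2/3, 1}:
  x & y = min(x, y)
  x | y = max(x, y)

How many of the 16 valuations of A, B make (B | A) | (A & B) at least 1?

A = 0, B = 0 ↦ 0  <
A = 0, B = 1/3 ↦ 1/3  <
A = 0, B = 2/3 ↦ 2/3  <
A = 0, B = 1 ↦ 1  ≥
A = 1/3, B = 0 ↦ 1/3  <
A = 1/3, B = 1/3 ↦ 1/3  <
A = 1/3, B = 2/3 ↦ 2/3  <
A = 1/3, B = 1 ↦ 1  ≥
A = 2/3, B = 0 ↦ 2/3  <
A = 2/3, B = 1/3 ↦ 2/3  <
A = 2/3, B = 2/3 ↦ 2/3  <
A = 2/3, B = 1 ↦ 1  ≥
A = 1, B = 0 ↦ 1  ≥
A = 1, B = 1/3 ↦ 1  ≥
A = 1, B = 2/3 ↦ 1  ≥
A = 1, B = 1 ↦ 1  ≥
So 7 of the 16 assignments meet the threshold.

7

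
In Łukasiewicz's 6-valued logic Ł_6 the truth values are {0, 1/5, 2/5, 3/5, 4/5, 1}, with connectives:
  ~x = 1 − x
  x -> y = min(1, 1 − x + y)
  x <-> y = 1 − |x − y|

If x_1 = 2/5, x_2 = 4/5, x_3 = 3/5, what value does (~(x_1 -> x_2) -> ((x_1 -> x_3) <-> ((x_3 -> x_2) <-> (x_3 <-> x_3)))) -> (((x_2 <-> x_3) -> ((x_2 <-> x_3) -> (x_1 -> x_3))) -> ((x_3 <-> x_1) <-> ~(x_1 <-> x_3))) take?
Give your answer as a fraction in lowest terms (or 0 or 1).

2/5

x_1 -> x_2 = 2/5 -> 4/5 = 1
~(x_1 -> x_2) = ~1 = 0
x_1 -> x_3 = 2/5 -> 3/5 = 1
x_3 -> x_2 = 3/5 -> 4/5 = 1
x_3 <-> x_3 = 3/5 <-> 3/5 = 1
(x_3 -> x_2) <-> (x_3 <-> x_3) = 1 <-> 1 = 1
(x_1 -> x_3) <-> ((x_3 -> x_2) <-> (x_3 <-> x_3)) = 1 <-> 1 = 1
~(x_1 -> x_2) -> ((x_1 -> x_3) <-> ((x_3 -> x_2) <-> (x_3 <-> x_3))) = 0 -> 1 = 1
x_2 <-> x_3 = 4/5 <-> 3/5 = 4/5
x_2 <-> x_3 = 4/5 <-> 3/5 = 4/5
x_1 -> x_3 = 2/5 -> 3/5 = 1
(x_2 <-> x_3) -> (x_1 -> x_3) = 4/5 -> 1 = 1
(x_2 <-> x_3) -> ((x_2 <-> x_3) -> (x_1 -> x_3)) = 4/5 -> 1 = 1
x_3 <-> x_1 = 3/5 <-> 2/5 = 4/5
x_1 <-> x_3 = 2/5 <-> 3/5 = 4/5
~(x_1 <-> x_3) = ~4/5 = 1/5
(x_3 <-> x_1) <-> ~(x_1 <-> x_3) = 4/5 <-> 1/5 = 2/5
((x_2 <-> x_3) -> ((x_2 <-> x_3) -> (x_1 -> x_3))) -> ((x_3 <-> x_1) <-> ~(x_1 <-> x_3)) = 1 -> 2/5 = 2/5
(~(x_1 -> x_2) -> ((x_1 -> x_3) <-> ((x_3 -> x_2) <-> (x_3 <-> x_3)))) -> (((x_2 <-> x_3) -> ((x_2 <-> x_3) -> (x_1 -> x_3))) -> ((x_3 <-> x_1) <-> ~(x_1 <-> x_3))) = 1 -> 2/5 = 2/5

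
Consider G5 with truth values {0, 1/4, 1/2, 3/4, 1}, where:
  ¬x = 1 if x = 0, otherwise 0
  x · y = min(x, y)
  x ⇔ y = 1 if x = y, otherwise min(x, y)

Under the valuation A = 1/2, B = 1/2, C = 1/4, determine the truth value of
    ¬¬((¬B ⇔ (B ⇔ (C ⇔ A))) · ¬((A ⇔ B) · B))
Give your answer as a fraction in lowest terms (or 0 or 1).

¬B = ¬1/2 = 0
C ⇔ A = 1/4 ⇔ 1/2 = 1/4
B ⇔ (C ⇔ A) = 1/2 ⇔ 1/4 = 1/4
¬B ⇔ (B ⇔ (C ⇔ A)) = 0 ⇔ 1/4 = 0
A ⇔ B = 1/2 ⇔ 1/2 = 1
(A ⇔ B) · B = 1 · 1/2 = 1/2
¬((A ⇔ B) · B) = ¬1/2 = 0
(¬B ⇔ (B ⇔ (C ⇔ A))) · ¬((A ⇔ B) · B) = 0 · 0 = 0
¬((¬B ⇔ (B ⇔ (C ⇔ A))) · ¬((A ⇔ B) · B)) = ¬0 = 1
¬¬((¬B ⇔ (B ⇔ (C ⇔ A))) · ¬((A ⇔ B) · B)) = ¬1 = 0

0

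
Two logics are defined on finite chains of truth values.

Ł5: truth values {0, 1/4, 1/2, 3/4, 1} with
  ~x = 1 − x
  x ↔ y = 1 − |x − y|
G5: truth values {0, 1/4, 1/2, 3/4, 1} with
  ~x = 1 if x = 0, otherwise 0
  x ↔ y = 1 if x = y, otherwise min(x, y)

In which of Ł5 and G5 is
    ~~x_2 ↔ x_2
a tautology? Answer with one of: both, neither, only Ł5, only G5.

only Ł5

In Ł5: every assignment gives 1 — tautology.
In G5: at x_2 = 1/4 the value is 1/4 — not a tautology.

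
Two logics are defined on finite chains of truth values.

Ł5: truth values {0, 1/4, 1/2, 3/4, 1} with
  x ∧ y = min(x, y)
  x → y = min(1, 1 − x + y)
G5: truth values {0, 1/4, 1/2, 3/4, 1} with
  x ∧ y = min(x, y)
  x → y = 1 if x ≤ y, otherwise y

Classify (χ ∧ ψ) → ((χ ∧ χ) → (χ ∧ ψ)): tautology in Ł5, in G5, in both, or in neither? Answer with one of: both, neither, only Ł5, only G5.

both

In Ł5: every assignment gives 1 — tautology.
In G5: every assignment gives 1 — tautology.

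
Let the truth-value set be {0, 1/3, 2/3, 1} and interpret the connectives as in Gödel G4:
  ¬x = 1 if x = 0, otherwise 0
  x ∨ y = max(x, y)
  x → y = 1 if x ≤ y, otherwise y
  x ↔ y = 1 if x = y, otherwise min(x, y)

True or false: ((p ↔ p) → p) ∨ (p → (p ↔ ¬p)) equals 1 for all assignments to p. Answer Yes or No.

No

Counterexample: take p = 1/3.
p ↔ p = 1/3 ↔ 1/3 = 1
(p ↔ p) → p = 1 → 1/3 = 1/3
¬p = ¬1/3 = 0
p ↔ ¬p = 1/3 ↔ 0 = 0
p → (p ↔ ¬p) = 1/3 → 0 = 0
((p ↔ p) → p) ∨ (p → (p ↔ ¬p)) = 1/3 ∨ 0 = 1/3
This gives 1/3 ≠ 1.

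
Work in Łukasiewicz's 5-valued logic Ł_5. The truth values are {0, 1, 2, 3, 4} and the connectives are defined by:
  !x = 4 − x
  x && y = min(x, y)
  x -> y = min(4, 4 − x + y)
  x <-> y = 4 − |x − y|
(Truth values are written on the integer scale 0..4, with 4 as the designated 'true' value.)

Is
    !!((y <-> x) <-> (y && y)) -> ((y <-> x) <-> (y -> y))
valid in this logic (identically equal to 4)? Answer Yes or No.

No

Counterexample: take x = 0, y = 2.
y <-> x = 2 <-> 0 = 2
y && y = 2 && 2 = 2
(y <-> x) <-> (y && y) = 2 <-> 2 = 4
!((y <-> x) <-> (y && y)) = !4 = 0
!!((y <-> x) <-> (y && y)) = !0 = 4
y <-> x = 2 <-> 0 = 2
y -> y = 2 -> 2 = 4
(y <-> x) <-> (y -> y) = 2 <-> 4 = 2
!!((y <-> x) <-> (y && y)) -> ((y <-> x) <-> (y -> y)) = 4 -> 2 = 2
This gives 2 ≠ 4.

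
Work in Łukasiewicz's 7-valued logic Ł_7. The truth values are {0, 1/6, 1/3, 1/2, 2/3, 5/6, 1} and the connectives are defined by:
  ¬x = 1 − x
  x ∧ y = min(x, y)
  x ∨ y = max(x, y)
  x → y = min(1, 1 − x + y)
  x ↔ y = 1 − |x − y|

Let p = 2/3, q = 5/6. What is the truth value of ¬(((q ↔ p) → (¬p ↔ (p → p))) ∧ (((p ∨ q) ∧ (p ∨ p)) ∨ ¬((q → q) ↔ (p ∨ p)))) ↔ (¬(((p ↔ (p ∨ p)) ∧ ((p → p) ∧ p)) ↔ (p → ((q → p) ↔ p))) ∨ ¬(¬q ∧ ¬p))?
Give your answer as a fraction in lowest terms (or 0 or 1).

q ↔ p = 5/6 ↔ 2/3 = 5/6
¬p = ¬2/3 = 1/3
p → p = 2/3 → 2/3 = 1
¬p ↔ (p → p) = 1/3 ↔ 1 = 1/3
(q ↔ p) → (¬p ↔ (p → p)) = 5/6 → 1/3 = 1/2
p ∨ q = 2/3 ∨ 5/6 = 5/6
p ∨ p = 2/3 ∨ 2/3 = 2/3
(p ∨ q) ∧ (p ∨ p) = 5/6 ∧ 2/3 = 2/3
q → q = 5/6 → 5/6 = 1
p ∨ p = 2/3 ∨ 2/3 = 2/3
(q → q) ↔ (p ∨ p) = 1 ↔ 2/3 = 2/3
¬((q → q) ↔ (p ∨ p)) = ¬2/3 = 1/3
((p ∨ q) ∧ (p ∨ p)) ∨ ¬((q → q) ↔ (p ∨ p)) = 2/3 ∨ 1/3 = 2/3
((q ↔ p) → (¬p ↔ (p → p))) ∧ (((p ∨ q) ∧ (p ∨ p)) ∨ ¬((q → q) ↔ (p ∨ p))) = 1/2 ∧ 2/3 = 1/2
¬(((q ↔ p) → (¬p ↔ (p → p))) ∧ (((p ∨ q) ∧ (p ∨ p)) ∨ ¬((q → q) ↔ (p ∨ p)))) = ¬1/2 = 1/2
p ∨ p = 2/3 ∨ 2/3 = 2/3
p ↔ (p ∨ p) = 2/3 ↔ 2/3 = 1
p → p = 2/3 → 2/3 = 1
(p → p) ∧ p = 1 ∧ 2/3 = 2/3
(p ↔ (p ∨ p)) ∧ ((p → p) ∧ p) = 1 ∧ 2/3 = 2/3
q → p = 5/6 → 2/3 = 5/6
(q → p) ↔ p = 5/6 ↔ 2/3 = 5/6
p → ((q → p) ↔ p) = 2/3 → 5/6 = 1
((p ↔ (p ∨ p)) ∧ ((p → p) ∧ p)) ↔ (p → ((q → p) ↔ p)) = 2/3 ↔ 1 = 2/3
¬(((p ↔ (p ∨ p)) ∧ ((p → p) ∧ p)) ↔ (p → ((q → p) ↔ p))) = ¬2/3 = 1/3
¬q = ¬5/6 = 1/6
¬p = ¬2/3 = 1/3
¬q ∧ ¬p = 1/6 ∧ 1/3 = 1/6
¬(¬q ∧ ¬p) = ¬1/6 = 5/6
¬(((p ↔ (p ∨ p)) ∧ ((p → p) ∧ p)) ↔ (p → ((q → p) ↔ p))) ∨ ¬(¬q ∧ ¬p) = 1/3 ∨ 5/6 = 5/6
¬(((q ↔ p) → (¬p ↔ (p → p))) ∧ (((p ∨ q) ∧ (p ∨ p)) ∨ ¬((q → q) ↔ (p ∨ p)))) ↔ (¬(((p ↔ (p ∨ p)) ∧ ((p → p) ∧ p)) ↔ (p → ((q → p) ↔ p))) ∨ ¬(¬q ∧ ¬p)) = 1/2 ↔ 5/6 = 2/3

2/3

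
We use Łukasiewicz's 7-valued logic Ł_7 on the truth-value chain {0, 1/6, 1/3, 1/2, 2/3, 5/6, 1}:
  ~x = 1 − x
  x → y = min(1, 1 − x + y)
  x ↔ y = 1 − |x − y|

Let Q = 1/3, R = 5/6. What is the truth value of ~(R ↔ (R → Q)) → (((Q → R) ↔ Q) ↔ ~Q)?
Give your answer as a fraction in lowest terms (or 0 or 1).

1

R → Q = 5/6 → 1/3 = 1/2
R ↔ (R → Q) = 5/6 ↔ 1/2 = 2/3
~(R ↔ (R → Q)) = ~2/3 = 1/3
Q → R = 1/3 → 5/6 = 1
(Q → R) ↔ Q = 1 ↔ 1/3 = 1/3
~Q = ~1/3 = 2/3
((Q → R) ↔ Q) ↔ ~Q = 1/3 ↔ 2/3 = 2/3
~(R ↔ (R → Q)) → (((Q → R) ↔ Q) ↔ ~Q) = 1/3 → 2/3 = 1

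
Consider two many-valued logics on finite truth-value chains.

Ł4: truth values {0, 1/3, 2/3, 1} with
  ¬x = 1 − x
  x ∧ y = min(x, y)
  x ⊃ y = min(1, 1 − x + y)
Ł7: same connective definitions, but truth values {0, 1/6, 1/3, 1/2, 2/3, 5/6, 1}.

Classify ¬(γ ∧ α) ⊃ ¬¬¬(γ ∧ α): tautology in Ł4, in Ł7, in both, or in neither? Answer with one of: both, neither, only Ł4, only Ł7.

both

In Ł4: every assignment gives 1 — tautology.
In Ł7: every assignment gives 1 — tautology.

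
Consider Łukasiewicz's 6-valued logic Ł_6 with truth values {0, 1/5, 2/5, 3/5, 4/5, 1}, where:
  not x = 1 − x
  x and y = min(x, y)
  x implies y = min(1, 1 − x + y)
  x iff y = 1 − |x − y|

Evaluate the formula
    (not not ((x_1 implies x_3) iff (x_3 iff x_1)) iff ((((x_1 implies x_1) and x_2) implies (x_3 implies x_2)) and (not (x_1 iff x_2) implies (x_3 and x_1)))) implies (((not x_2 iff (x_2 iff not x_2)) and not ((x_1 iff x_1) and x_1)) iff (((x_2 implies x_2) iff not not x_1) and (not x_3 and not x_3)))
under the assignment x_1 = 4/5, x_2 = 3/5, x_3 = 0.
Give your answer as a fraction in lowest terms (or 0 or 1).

x_1 implies x_3 = 4/5 implies 0 = 1/5
x_3 iff x_1 = 0 iff 4/5 = 1/5
(x_1 implies x_3) iff (x_3 iff x_1) = 1/5 iff 1/5 = 1
not ((x_1 implies x_3) iff (x_3 iff x_1)) = not 1 = 0
not not ((x_1 implies x_3) iff (x_3 iff x_1)) = not 0 = 1
x_1 implies x_1 = 4/5 implies 4/5 = 1
(x_1 implies x_1) and x_2 = 1 and 3/5 = 3/5
x_3 implies x_2 = 0 implies 3/5 = 1
((x_1 implies x_1) and x_2) implies (x_3 implies x_2) = 3/5 implies 1 = 1
x_1 iff x_2 = 4/5 iff 3/5 = 4/5
not (x_1 iff x_2) = not 4/5 = 1/5
x_3 and x_1 = 0 and 4/5 = 0
not (x_1 iff x_2) implies (x_3 and x_1) = 1/5 implies 0 = 4/5
(((x_1 implies x_1) and x_2) implies (x_3 implies x_2)) and (not (x_1 iff x_2) implies (x_3 and x_1)) = 1 and 4/5 = 4/5
not not ((x_1 implies x_3) iff (x_3 iff x_1)) iff ((((x_1 implies x_1) and x_2) implies (x_3 implies x_2)) and (not (x_1 iff x_2) implies (x_3 and x_1))) = 1 iff 4/5 = 4/5
not x_2 = not 3/5 = 2/5
not x_2 = not 3/5 = 2/5
x_2 iff not x_2 = 3/5 iff 2/5 = 4/5
not x_2 iff (x_2 iff not x_2) = 2/5 iff 4/5 = 3/5
x_1 iff x_1 = 4/5 iff 4/5 = 1
(x_1 iff x_1) and x_1 = 1 and 4/5 = 4/5
not ((x_1 iff x_1) and x_1) = not 4/5 = 1/5
(not x_2 iff (x_2 iff not x_2)) and not ((x_1 iff x_1) and x_1) = 3/5 and 1/5 = 1/5
x_2 implies x_2 = 3/5 implies 3/5 = 1
not x_1 = not 4/5 = 1/5
not not x_1 = not 1/5 = 4/5
(x_2 implies x_2) iff not not x_1 = 1 iff 4/5 = 4/5
not x_3 = not 0 = 1
not x_3 = not 0 = 1
not x_3 and not x_3 = 1 and 1 = 1
((x_2 implies x_2) iff not not x_1) and (not x_3 and not x_3) = 4/5 and 1 = 4/5
((not x_2 iff (x_2 iff not x_2)) and not ((x_1 iff x_1) and x_1)) iff (((x_2 implies x_2) iff not not x_1) and (not x_3 and not x_3)) = 1/5 iff 4/5 = 2/5
(not not ((x_1 implies x_3) iff (x_3 iff x_1)) iff ((((x_1 implies x_1) and x_2) implies (x_3 implies x_2)) and (not (x_1 iff x_2) implies (x_3 and x_1)))) implies (((not x_2 iff (x_2 iff not x_2)) and not ((x_1 iff x_1) and x_1)) iff (((x_2 implies x_2) iff not not x_1) and (not x_3 and not x_3))) = 4/5 implies 2/5 = 3/5

3/5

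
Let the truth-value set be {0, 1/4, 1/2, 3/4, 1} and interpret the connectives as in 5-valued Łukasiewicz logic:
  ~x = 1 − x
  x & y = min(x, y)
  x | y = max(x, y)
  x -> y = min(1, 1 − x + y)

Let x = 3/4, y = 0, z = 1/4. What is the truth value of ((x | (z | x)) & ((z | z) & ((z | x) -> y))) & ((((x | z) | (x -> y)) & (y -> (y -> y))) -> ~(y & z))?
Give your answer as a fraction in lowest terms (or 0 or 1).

1/4

z | x = 1/4 | 3/4 = 3/4
x | (z | x) = 3/4 | 3/4 = 3/4
z | z = 1/4 | 1/4 = 1/4
z | x = 1/4 | 3/4 = 3/4
(z | x) -> y = 3/4 -> 0 = 1/4
(z | z) & ((z | x) -> y) = 1/4 & 1/4 = 1/4
(x | (z | x)) & ((z | z) & ((z | x) -> y)) = 3/4 & 1/4 = 1/4
x | z = 3/4 | 1/4 = 3/4
x -> y = 3/4 -> 0 = 1/4
(x | z) | (x -> y) = 3/4 | 1/4 = 3/4
y -> y = 0 -> 0 = 1
y -> (y -> y) = 0 -> 1 = 1
((x | z) | (x -> y)) & (y -> (y -> y)) = 3/4 & 1 = 3/4
y & z = 0 & 1/4 = 0
~(y & z) = ~0 = 1
(((x | z) | (x -> y)) & (y -> (y -> y))) -> ~(y & z) = 3/4 -> 1 = 1
((x | (z | x)) & ((z | z) & ((z | x) -> y))) & ((((x | z) | (x -> y)) & (y -> (y -> y))) -> ~(y & z)) = 1/4 & 1 = 1/4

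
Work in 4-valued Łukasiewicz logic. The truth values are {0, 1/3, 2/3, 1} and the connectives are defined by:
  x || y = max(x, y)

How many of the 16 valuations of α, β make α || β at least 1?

7

α = 0, β = 0 ↦ 0  <
α = 0, β = 1/3 ↦ 1/3  <
α = 0, β = 2/3 ↦ 2/3  <
α = 0, β = 1 ↦ 1  ≥
α = 1/3, β = 0 ↦ 1/3  <
α = 1/3, β = 1/3 ↦ 1/3  <
α = 1/3, β = 2/3 ↦ 2/3  <
α = 1/3, β = 1 ↦ 1  ≥
α = 2/3, β = 0 ↦ 2/3  <
α = 2/3, β = 1/3 ↦ 2/3  <
α = 2/3, β = 2/3 ↦ 2/3  <
α = 2/3, β = 1 ↦ 1  ≥
α = 1, β = 0 ↦ 1  ≥
α = 1, β = 1/3 ↦ 1  ≥
α = 1, β = 2/3 ↦ 1  ≥
α = 1, β = 1 ↦ 1  ≥
So 7 of the 16 assignments meet the threshold.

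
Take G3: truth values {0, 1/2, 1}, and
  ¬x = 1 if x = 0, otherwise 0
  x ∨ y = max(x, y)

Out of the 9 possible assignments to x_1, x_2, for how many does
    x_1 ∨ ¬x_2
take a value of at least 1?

x_1 = 0, x_2 = 0 ↦ 1  ≥
x_1 = 0, x_2 = 1/2 ↦ 0  <
x_1 = 0, x_2 = 1 ↦ 0  <
x_1 = 1/2, x_2 = 0 ↦ 1  ≥
x_1 = 1/2, x_2 = 1/2 ↦ 1/2  <
x_1 = 1/2, x_2 = 1 ↦ 1/2  <
x_1 = 1, x_2 = 0 ↦ 1  ≥
x_1 = 1, x_2 = 1/2 ↦ 1  ≥
x_1 = 1, x_2 = 1 ↦ 1  ≥
So 5 of the 9 assignments meet the threshold.

5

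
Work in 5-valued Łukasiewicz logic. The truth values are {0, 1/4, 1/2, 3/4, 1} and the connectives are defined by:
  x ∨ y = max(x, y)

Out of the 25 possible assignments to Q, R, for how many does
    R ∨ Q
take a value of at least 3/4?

value 1: 9 assignments (counts)
value 3/4: 7 assignments (counts)
value 1/2: 5 assignments
value 1/4: 3 assignments
value 0: 1 assignment
So 16 of the 25 assignments meet the threshold.

16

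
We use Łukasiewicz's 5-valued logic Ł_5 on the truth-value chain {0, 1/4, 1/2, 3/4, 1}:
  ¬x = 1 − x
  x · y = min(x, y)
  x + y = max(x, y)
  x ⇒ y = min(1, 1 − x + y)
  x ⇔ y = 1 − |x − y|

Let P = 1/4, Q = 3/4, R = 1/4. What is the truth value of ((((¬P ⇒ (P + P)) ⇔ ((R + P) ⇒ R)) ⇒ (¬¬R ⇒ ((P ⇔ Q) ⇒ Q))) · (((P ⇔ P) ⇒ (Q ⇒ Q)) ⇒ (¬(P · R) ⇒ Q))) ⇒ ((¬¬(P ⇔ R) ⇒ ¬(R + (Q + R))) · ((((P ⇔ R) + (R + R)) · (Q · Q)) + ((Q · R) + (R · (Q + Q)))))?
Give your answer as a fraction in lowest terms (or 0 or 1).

1/4

¬P = ¬1/4 = 3/4
P + P = 1/4 + 1/4 = 1/4
¬P ⇒ (P + P) = 3/4 ⇒ 1/4 = 1/2
R + P = 1/4 + 1/4 = 1/4
(R + P) ⇒ R = 1/4 ⇒ 1/4 = 1
(¬P ⇒ (P + P)) ⇔ ((R + P) ⇒ R) = 1/2 ⇔ 1 = 1/2
¬R = ¬1/4 = 3/4
¬¬R = ¬3/4 = 1/4
P ⇔ Q = 1/4 ⇔ 3/4 = 1/2
(P ⇔ Q) ⇒ Q = 1/2 ⇒ 3/4 = 1
¬¬R ⇒ ((P ⇔ Q) ⇒ Q) = 1/4 ⇒ 1 = 1
((¬P ⇒ (P + P)) ⇔ ((R + P) ⇒ R)) ⇒ (¬¬R ⇒ ((P ⇔ Q) ⇒ Q)) = 1/2 ⇒ 1 = 1
P ⇔ P = 1/4 ⇔ 1/4 = 1
Q ⇒ Q = 3/4 ⇒ 3/4 = 1
(P ⇔ P) ⇒ (Q ⇒ Q) = 1 ⇒ 1 = 1
P · R = 1/4 · 1/4 = 1/4
¬(P · R) = ¬1/4 = 3/4
¬(P · R) ⇒ Q = 3/4 ⇒ 3/4 = 1
((P ⇔ P) ⇒ (Q ⇒ Q)) ⇒ (¬(P · R) ⇒ Q) = 1 ⇒ 1 = 1
(((¬P ⇒ (P + P)) ⇔ ((R + P) ⇒ R)) ⇒ (¬¬R ⇒ ((P ⇔ Q) ⇒ Q))) · (((P ⇔ P) ⇒ (Q ⇒ Q)) ⇒ (¬(P · R) ⇒ Q)) = 1 · 1 = 1
P ⇔ R = 1/4 ⇔ 1/4 = 1
¬(P ⇔ R) = ¬1 = 0
¬¬(P ⇔ R) = ¬0 = 1
Q + R = 3/4 + 1/4 = 3/4
R + (Q + R) = 1/4 + 3/4 = 3/4
¬(R + (Q + R)) = ¬3/4 = 1/4
¬¬(P ⇔ R) ⇒ ¬(R + (Q + R)) = 1 ⇒ 1/4 = 1/4
P ⇔ R = 1/4 ⇔ 1/4 = 1
R + R = 1/4 + 1/4 = 1/4
(P ⇔ R) + (R + R) = 1 + 1/4 = 1
Q · Q = 3/4 · 3/4 = 3/4
((P ⇔ R) + (R + R)) · (Q · Q) = 1 · 3/4 = 3/4
Q · R = 3/4 · 1/4 = 1/4
Q + Q = 3/4 + 3/4 = 3/4
R · (Q + Q) = 1/4 · 3/4 = 1/4
(Q · R) + (R · (Q + Q)) = 1/4 + 1/4 = 1/4
(((P ⇔ R) + (R + R)) · (Q · Q)) + ((Q · R) + (R · (Q + Q))) = 3/4 + 1/4 = 3/4
(¬¬(P ⇔ R) ⇒ ¬(R + (Q + R))) · ((((P ⇔ R) + (R + R)) · (Q · Q)) + ((Q · R) + (R · (Q + Q)))) = 1/4 · 3/4 = 1/4
((((¬P ⇒ (P + P)) ⇔ ((R + P) ⇒ R)) ⇒ (¬¬R ⇒ ((P ⇔ Q) ⇒ Q))) · (((P ⇔ P) ⇒ (Q ⇒ Q)) ⇒ (¬(P · R) ⇒ Q))) ⇒ ((¬¬(P ⇔ R) ⇒ ¬(R + (Q + R))) · ((((P ⇔ R) + (R + R)) · (Q · Q)) + ((Q · R) + (R · (Q + Q))))) = 1 ⇒ 1/4 = 1/4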